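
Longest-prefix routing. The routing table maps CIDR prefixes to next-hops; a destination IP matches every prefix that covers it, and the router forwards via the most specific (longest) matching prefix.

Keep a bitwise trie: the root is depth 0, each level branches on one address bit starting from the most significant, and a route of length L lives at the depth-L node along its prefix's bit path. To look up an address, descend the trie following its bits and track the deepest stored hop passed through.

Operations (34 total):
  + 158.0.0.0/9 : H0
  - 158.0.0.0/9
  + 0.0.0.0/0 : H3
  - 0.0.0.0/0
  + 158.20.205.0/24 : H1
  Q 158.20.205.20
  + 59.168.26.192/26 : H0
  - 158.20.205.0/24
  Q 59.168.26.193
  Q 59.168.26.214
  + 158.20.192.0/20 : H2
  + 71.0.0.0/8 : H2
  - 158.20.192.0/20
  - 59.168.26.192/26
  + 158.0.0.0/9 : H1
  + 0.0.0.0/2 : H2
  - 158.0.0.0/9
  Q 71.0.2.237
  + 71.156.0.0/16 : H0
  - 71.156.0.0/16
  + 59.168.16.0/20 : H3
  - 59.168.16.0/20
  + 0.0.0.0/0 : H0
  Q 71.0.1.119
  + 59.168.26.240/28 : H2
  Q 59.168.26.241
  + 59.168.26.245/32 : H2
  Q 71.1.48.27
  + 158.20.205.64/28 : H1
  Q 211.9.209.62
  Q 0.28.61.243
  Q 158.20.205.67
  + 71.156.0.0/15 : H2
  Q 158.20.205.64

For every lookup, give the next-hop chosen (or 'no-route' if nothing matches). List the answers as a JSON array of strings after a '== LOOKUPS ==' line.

Apply in order:
  + 158.0.0.0/9 (H0) depth=9
  del 158.0.0.0/9 (clear depth 9)
  + 0.0.0.0/0 (H3) depth=0
  del 0.0.0.0/0 (clear depth 0)
  + 158.20.205.0/24 (H1) depth=24
  ? 158.20.205.20  path d0:-→d1:-→d2:-→d3:-→d4:-→d5:-→d6:-→d7:-→d8:-→d9:-→d10:-→d11:-→d12:-→d13:-→d14:-→d15:-→d16:-→d17:-→d18:-→d19:-→d20:-→d21:-→d22:-→d23:-→d24:H1  best=H1
  + 59.168.26.192/26 (H0) depth=26
  del 158.20.205.0/24 (clear depth 24)
  ? 59.168.26.193  path d0:-→d1:-→d2:-→d3:-→d4:-→d5:-→d6:-→d7:-→d8:-→d9:-→d10:-→d11:-→d12:-→d13:-→d14:-→d15:-→d16:-→d17:-→d18:-→d19:-→d20:-→d21:-→d22:-→d23:-→d24:-→d25:-→d26:H0  best=H0
  ? 59.168.26.214  path d0:-→d1:-→d2:-→d3:-→d4:-→d5:-→d6:-→d7:-→d8:-→d9:-→d10:-→d11:-→d12:-→d13:-→d14:-→d15:-→d16:-→d17:-→d18:-→d19:-→d20:-→d21:-→d22:-→d23:-→d24:-→d25:-→d26:H0  best=H0
  + 158.20.192.0/20 (H2) depth=20
  + 71.0.0.0/8 (H2) depth=8
  del 158.20.192.0/20 (clear depth 20)
  del 59.168.26.192/26 (clear depth 26)
  + 158.0.0.0/9 (H1) depth=9
  + 0.0.0.0/2 (H2) depth=2
  del 158.0.0.0/9 (clear depth 9)
  ? 71.0.2.237  path d0:-→d1:-→d2:-→d3:-→d4:-→d5:-→d6:-→d7:-→d8:H2  best=H2
  + 71.156.0.0/16 (H0) depth=16
  del 71.156.0.0/16 (clear depth 16)
  + 59.168.16.0/20 (H3) depth=20
  del 59.168.16.0/20 (clear depth 20)
  + 0.0.0.0/0 (H0) depth=0
  ? 71.0.1.119  path d0:H0→d1:-→d2:-→d3:-→d4:-→d5:-→d6:-→d7:-→d8:H2  best=H2
  + 59.168.26.240/28 (H2) depth=28
  ? 59.168.26.241  path d0:H0→d1:-→d2:H2→d3:-→d4:-→d5:-→d6:-→d7:-→d8:-→d9:-→d10:-→d11:-→d12:-→d13:-→d14:-→d15:-→d16:-→d17:-→d18:-→d19:-→d20:-→d21:-→d22:-→d23:-→d24:-→d25:-→d26:-→d27:-→d28:H2  best=H2
  + 59.168.26.245/32 (H2) depth=32
  ? 71.1.48.27  path d0:H0→d1:-→d2:-→d3:-→d4:-→d5:-→d6:-→d7:-→d8:H2  best=H2
  + 158.20.205.64/28 (H1) depth=28
  ? 211.9.209.62  path d0:H0→d1:-  best=H0
  ? 0.28.61.243  path d0:H0→d1:-→d2:H2  best=H2
  ? 158.20.205.67  path d0:H0→d1:-→d2:-→d3:-→d4:-→d5:-→d6:-→d7:-→d8:-→d9:-→d10:-→d11:-→d12:-→d13:-→d14:-→d15:-→d16:-→d17:-→d18:-→d19:-→d20:-→d21:-→d22:-→d23:-→d24:-→d25:-→d26:-→d27:-→d28:H1  best=H1
  + 71.156.0.0/15 (H2) depth=15
  ? 158.20.205.64  path d0:H0→d1:-→d2:-→d3:-→d4:-→d5:-→d6:-→d7:-→d8:-→d9:-→d10:-→d11:-→d12:-→d13:-→d14:-→d15:-→d16:-→d17:-→d18:-→d19:-→d20:-→d21:-→d22:-→d23:-→d24:-→d25:-→d26:-→d27:-→d28:H1  best=H1

== LOOKUPS ==
["H1","H0","H0","H2","H2","H2","H2","H0","H2","H1","H1"]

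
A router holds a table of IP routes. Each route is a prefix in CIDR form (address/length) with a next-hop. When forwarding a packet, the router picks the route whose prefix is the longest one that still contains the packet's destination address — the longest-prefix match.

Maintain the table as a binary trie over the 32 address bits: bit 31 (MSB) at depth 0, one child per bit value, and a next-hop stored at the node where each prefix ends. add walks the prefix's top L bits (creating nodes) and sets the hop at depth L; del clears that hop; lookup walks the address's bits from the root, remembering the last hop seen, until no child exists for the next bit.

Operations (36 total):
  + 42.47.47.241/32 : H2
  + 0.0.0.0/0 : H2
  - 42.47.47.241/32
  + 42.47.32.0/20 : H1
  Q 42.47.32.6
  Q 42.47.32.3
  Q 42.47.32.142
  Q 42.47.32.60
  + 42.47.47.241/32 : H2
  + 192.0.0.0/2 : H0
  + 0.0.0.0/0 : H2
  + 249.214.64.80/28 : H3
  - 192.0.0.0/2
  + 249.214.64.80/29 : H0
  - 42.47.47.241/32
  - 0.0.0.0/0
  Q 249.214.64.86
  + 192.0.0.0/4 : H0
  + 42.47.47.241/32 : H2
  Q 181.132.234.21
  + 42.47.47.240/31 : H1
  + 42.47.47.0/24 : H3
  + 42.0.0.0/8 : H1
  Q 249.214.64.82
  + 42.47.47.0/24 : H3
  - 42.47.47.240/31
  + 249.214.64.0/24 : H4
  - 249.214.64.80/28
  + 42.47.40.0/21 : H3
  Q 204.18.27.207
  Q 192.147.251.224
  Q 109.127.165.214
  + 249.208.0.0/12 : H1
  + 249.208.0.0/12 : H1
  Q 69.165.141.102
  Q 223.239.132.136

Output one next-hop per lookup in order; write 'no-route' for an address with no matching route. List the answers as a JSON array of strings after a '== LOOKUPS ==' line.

Process each operation:
  + 42.47.47.241/32 (H2) depth=32
  + 0.0.0.0/0 (H2) depth=0
  - 42.47.47.241/32 clear@32
  + 42.47.32.0/20 (H1) depth=20
  ? 42.47.32.6  path d0:H2→d1:-→d2:-→d3:-→d4:-→d5:-→d6:-→d7:-→d8:-→d9:-→d10:-→d11:-→d12:-→d13:-→d14:-→d15:-→d16:-→d17:-→d18:-→d19:-→d20:H1  best=H1
  ? 42.47.32.3  path d0:H2→d1:-→d2:-→d3:-→d4:-→d5:-→d6:-→d7:-→d8:-→d9:-→d10:-→d11:-→d12:-→d13:-→d14:-→d15:-→d16:-→d17:-→d18:-→d19:-→d20:H1  best=H1
  ? 42.47.32.142  path d0:H2→d1:-→d2:-→d3:-→d4:-→d5:-→d6:-→d7:-→d8:-→d9:-→d10:-→d11:-→d12:-→d13:-→d14:-→d15:-→d16:-→d17:-→d18:-→d19:-→d20:H1  best=H1
  ? 42.47.32.60  path d0:H2→d1:-→d2:-→d3:-→d4:-→d5:-→d6:-→d7:-→d8:-→d9:-→d10:-→d11:-→d12:-→d13:-→d14:-→d15:-→d16:-→d17:-→d18:-→d19:-→d20:H1  best=H1
  + 42.47.47.241/32 (H2) depth=32
  + 192.0.0.0/2 (H0) depth=2
  + 0.0.0.0/0 (H2) depth=0
  + 249.214.64.80/28 (H3) depth=28
  - 192.0.0.0/2 clear@2
  + 249.214.64.80/29 (H0) depth=29
  - 42.47.47.241/32 clear@32
  - 0.0.0.0/0 clear@0
  ? 249.214.64.86  path d0:-→d1:-→d2:-→d3:-→d4:-→d5:-→d6:-→d7:-→d8:-→d9:-→d10:-→d11:-→d12:-→d13:-→d14:-→d15:-→d16:-→d17:-→d18:-→d19:-→d20:-→d21:-→d22:-→d23:-→d24:-→d25:-→d26:-→d27:-→d28:H3→d29:H0  best=H0
  + 192.0.0.0/4 (H0) depth=4
  + 42.47.47.241/32 (H2) depth=32
  ? 181.132.234.21  path d0:-→d1:-  best=no-route
  + 42.47.47.240/31 (H1) depth=31
  + 42.47.47.0/24 (H3) depth=24
  + 42.0.0.0/8 (H1) depth=8
  ? 249.214.64.82  path d0:-→d1:-→d2:-→d3:-→d4:-→d5:-→d6:-→d7:-→d8:-→d9:-→d10:-→d11:-→d12:-→d13:-→d14:-→d15:-→d16:-→d17:-→d18:-→d19:-→d20:-→d21:-→d22:-→d23:-→d24:-→d25:-→d26:-→d27:-→d28:H3→d29:H0  best=H0
  + 42.47.47.0/24 (H3) depth=24
  - 42.47.47.240/31 clear@31
  + 249.214.64.0/24 (H4) depth=24
  - 249.214.64.80/28 clear@28
  + 42.47.40.0/21 (H3) depth=21
  ? 204.18.27.207  path d0:-→d1:-→d2:-→d3:-→d4:H0  best=H0
  ? 192.147.251.224  path d0:-→d1:-→d2:-→d3:-→d4:H0  best=H0
  ? 109.127.165.214  path d0:-→d1:-  best=no-route
  + 249.208.0.0/12 (H1) depth=12
  + 249.208.0.0/12 (H1) depth=12
  ? 69.165.141.102  path d0:-→d1:-  best=no-route
  ? 223.239.132.136  path d0:-→d1:-→d2:-→d3:-  best=no-route

== LOOKUPS ==
["H1","H1","H1","H1","H0","no-route","H0","H0","H0","no-route","no-route","no-route"]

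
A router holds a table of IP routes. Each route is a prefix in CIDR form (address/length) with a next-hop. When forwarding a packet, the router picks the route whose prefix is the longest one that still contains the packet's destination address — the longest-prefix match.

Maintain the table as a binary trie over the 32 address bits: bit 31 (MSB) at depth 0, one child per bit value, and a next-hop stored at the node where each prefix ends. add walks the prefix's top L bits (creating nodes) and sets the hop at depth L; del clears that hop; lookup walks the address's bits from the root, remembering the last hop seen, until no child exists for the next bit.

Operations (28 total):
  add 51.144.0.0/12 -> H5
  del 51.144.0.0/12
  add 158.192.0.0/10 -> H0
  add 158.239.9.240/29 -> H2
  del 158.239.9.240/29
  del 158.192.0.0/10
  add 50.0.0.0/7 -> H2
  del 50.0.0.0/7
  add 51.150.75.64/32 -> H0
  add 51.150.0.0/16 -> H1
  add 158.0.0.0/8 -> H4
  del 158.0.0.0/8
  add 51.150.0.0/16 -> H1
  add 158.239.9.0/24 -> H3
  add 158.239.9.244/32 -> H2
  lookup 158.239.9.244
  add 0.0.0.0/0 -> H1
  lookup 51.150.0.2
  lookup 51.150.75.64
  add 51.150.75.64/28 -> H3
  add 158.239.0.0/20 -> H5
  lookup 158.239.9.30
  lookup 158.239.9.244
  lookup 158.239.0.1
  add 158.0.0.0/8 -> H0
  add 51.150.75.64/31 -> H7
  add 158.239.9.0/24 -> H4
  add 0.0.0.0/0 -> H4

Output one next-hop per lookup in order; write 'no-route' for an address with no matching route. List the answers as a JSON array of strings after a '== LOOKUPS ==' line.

Process each operation:
  + 51.144.0.0/12 (H5) depth=12
  - 51.144.0.0/12 clear@12
  + 158.192.0.0/10 (H0) depth=10
  + 158.239.9.240/29 (H2) depth=29
  - 158.239.9.240/29 clear@29
  - 158.192.0.0/10 clear@10
  + 50.0.0.0/7 (H2) depth=7
  - 50.0.0.0/7 clear@7
  + 51.150.75.64/32 (H0) depth=32
  + 51.150.0.0/16 (H1) depth=16
  + 158.0.0.0/8 (H4) depth=8
  - 158.0.0.0/8 clear@8
  + 51.150.0.0/16 (H1) depth=16
  + 158.239.9.0/24 (H3) depth=24
  + 158.239.9.244/32 (H2) depth=32
  lookup 158.239.9.244: bits 10011110111011110000100111110100 walk d0:-→d1:-→d2:-→d3:-→d4:-→d5:-→d6:-→d7:-→d8:-→d9:-→d10:-→d11:-→d12:-→d13:-→d14:-→d15:-→d16:-→d17:-→d18:-→d19:-→d20:-→d21:-→d22:-→d23:-→d24:H3→d25:-→d26:-→d27:-→d28:-→d29:-→d30:-→d31:-→d32:H2 -> H2
  + 0.0.0.0/0 (H1) depth=0
  lookup 51.150.0.2: bits 00110011100101100 walk d0:H1→d1:-→d2:-→d3:-→d4:-→d5:-→d6:-→d7:-→d8:-→d9:-→d10:-→d11:-→d12:-→d13:-→d14:-→d15:-→d16:H1→d17:- -> H1
  lookup 51.150.75.64: bits 00110011100101100100101101000000 walk d0:H1→d1:-→d2:-→d3:-→d4:-→d5:-→d6:-→d7:-→d8:-→d9:-→d10:-→d11:-→d12:-→d13:-→d14:-→d15:-→d16:H1→d17:-→d18:-→d19:-→d20:-→d21:-→d22:-→d23:-→d24:-→d25:-→d26:-→d27:-→d28:-→d29:-→d30:-→d31:-→d32:H0 -> H0
  + 51.150.75.64/28 (H3) depth=28
  + 158.239.0.0/20 (H5) depth=20
  lookup 158.239.9.30: bits 100111101110111100001001 walk d0:H1→d1:-→d2:-→d3:-→d4:-→d5:-→d6:-→d7:-→d8:-→d9:-→d10:-→d11:-→d12:-→d13:-→d14:-→d15:-→d16:-→d17:-→d18:-→d19:-→d20:H5→d21:-→d22:-→d23:-→d24:H3 -> H3
  lookup 158.239.9.244: bits 10011110111011110000100111110100 walk d0:H1→d1:-→d2:-→d3:-→d4:-→d5:-→d6:-→d7:-→d8:-→d9:-→d10:-→d11:-→d12:-→d13:-→d14:-→d15:-→d16:-→d17:-→d18:-→d19:-→d20:H5→d21:-→d22:-→d23:-→d24:H3→d25:-→d26:-→d27:-→d28:-→d29:-→d30:-→d31:-→d32:H2 -> H2
  lookup 158.239.0.1: bits 10011110111011110000 walk d0:H1→d1:-→d2:-→d3:-→d4:-→d5:-→d6:-→d7:-→d8:-→d9:-→d10:-→d11:-→d12:-→d13:-→d14:-→d15:-→d16:-→d17:-→d18:-→d19:-→d20:H5 -> H5
  + 158.0.0.0/8 (H0) depth=8
  + 51.150.75.64/31 (H7) depth=31
  + 158.239.9.0/24 (H4) depth=24
  + 0.0.0.0/0 (H4) depth=0

== LOOKUPS ==
["H2","H1","H0","H3","H2","H5"]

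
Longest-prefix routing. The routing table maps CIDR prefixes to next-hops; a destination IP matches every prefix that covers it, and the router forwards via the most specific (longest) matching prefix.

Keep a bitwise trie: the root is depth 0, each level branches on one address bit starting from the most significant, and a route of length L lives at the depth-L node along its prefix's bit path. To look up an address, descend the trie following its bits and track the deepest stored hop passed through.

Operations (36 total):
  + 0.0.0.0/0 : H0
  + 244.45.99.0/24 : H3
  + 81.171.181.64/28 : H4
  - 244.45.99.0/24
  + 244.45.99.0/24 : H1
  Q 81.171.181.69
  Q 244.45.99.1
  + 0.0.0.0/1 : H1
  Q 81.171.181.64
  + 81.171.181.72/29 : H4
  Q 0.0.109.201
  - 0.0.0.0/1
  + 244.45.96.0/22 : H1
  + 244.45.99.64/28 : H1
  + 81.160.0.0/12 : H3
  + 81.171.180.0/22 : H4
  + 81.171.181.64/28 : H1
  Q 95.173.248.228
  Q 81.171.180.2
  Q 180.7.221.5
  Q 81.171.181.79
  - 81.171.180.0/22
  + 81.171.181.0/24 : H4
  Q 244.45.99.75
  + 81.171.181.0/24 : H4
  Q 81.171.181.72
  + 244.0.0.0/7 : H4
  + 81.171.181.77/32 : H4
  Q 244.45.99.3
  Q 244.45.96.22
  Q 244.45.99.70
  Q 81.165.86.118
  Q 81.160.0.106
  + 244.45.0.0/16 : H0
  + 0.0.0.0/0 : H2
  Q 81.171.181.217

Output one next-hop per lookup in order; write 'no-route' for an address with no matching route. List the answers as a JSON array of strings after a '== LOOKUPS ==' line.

Process each operation:
  add 0.0.0.0/0 -> H0 at depth 0
  add 244.45.99.0/24 -> H3 at depth 24
  add 81.171.181.64/28 -> H4 at depth 28
  del 244.45.99.0/24 (clear depth 24)
  add 244.45.99.0/24 -> H1 at depth 24
  ? 81.171.181.69  path d0:H0→d1:-→d2:-→d3:-→d4:-→d5:-→d6:-→d7:-→d8:-→d9:-→d10:-→d11:-→d12:-→d13:-→d14:-→d15:-→d16:-→d17:-→d18:-→d19:-→d20:-→d21:-→d22:-→d23:-→d24:-→d25:-→d26:-→d27:-→d28:H4  best=H4
  ? 244.45.99.1  path d0:H0→d1:-→d2:-→d3:-→d4:-→d5:-→d6:-→d7:-→d8:-→d9:-→d10:-→d11:-→d12:-→d13:-→d14:-→d15:-→d16:-→d17:-→d18:-→d19:-→d20:-→d21:-→d22:-→d23:-→d24:H1  best=H1
  add 0.0.0.0/1 -> H1 at depth 1
  ? 81.171.181.64  path d0:H0→d1:H1→d2:-→d3:-→d4:-→d5:-→d6:-→d7:-→d8:-→d9:-→d10:-→d11:-→d12:-→d13:-→d14:-→d15:-→d16:-→d17:-→d18:-→d19:-→d20:-→d21:-→d22:-→d23:-→d24:-→d25:-→d26:-→d27:-→d28:H4  best=H4
  add 81.171.181.72/29 -> H4 at depth 29
  ? 0.0.109.201  path d0:H0→d1:H1  best=H1
  del 0.0.0.0/1 (clear depth 1)
  add 244.45.96.0/22 -> H1 at depth 22
  add 244.45.99.64/28 -> H1 at depth 28
  add 81.160.0.0/12 -> H3 at depth 12
  add 81.171.180.0/22 -> H4 at depth 22
  add 81.171.181.64/28 -> H1 at depth 28
  ? 95.173.248.228  path d0:H0→d1:-→d2:-→d3:-→d4:-  best=H0
  ? 81.171.180.2  path d0:H0→d1:-→d2:-→d3:-→d4:-→d5:-→d6:-→d7:-→d8:-→d9:-→d10:-→d11:-→d12:H3→d13:-→d14:-→d15:-→d16:-→d17:-→d18:-→d19:-→d20:-→d21:-→d22:H4→d23:-  best=H4
  ? 180.7.221.5  path d0:H0→d1:-  best=H0
  ? 81.171.181.79  path d0:H0→d1:-→d2:-→d3:-→d4:-→d5:-→d6:-→d7:-→d8:-→d9:-→d10:-→d11:-→d12:H3→d13:-→d14:-→d15:-→d16:-→d17:-→d18:-→d19:-→d20:-→d21:-→d22:H4→d23:-→d24:-→d25:-→d26:-→d27:-→d28:H1→d29:H4  best=H4
  del 81.171.180.0/22 (clear depth 22)
  add 81.171.181.0/24 -> H4 at depth 24
  ? 244.45.99.75  path d0:H0→d1:-→d2:-→d3:-→d4:-→d5:-→d6:-→d7:-→d8:-→d9:-→d10:-→d11:-→d12:-→d13:-→d14:-→d15:-→d16:-→d17:-→d18:-→d19:-→d20:-→d21:-→d22:H1→d23:-→d24:H1→d25:-→d26:-→d27:-→d28:H1  best=H1
  add 81.171.181.0/24 -> H4 at depth 24
  ? 81.171.181.72  path d0:H0→d1:-→d2:-→d3:-→d4:-→d5:-→d6:-→d7:-→d8:-→d9:-→d10:-→d11:-→d12:H3→d13:-→d14:-→d15:-→d16:-→d17:-→d18:-→d19:-→d20:-→d21:-→d22:-→d23:-→d24:H4→d25:-→d26:-→d27:-→d28:H1→d29:H4  best=H4
  add 244.0.0.0/7 -> H4 at depth 7
  add 81.171.181.77/32 -> H4 at depth 32
  ? 244.45.99.3  path d0:H0→d1:-→d2:-→d3:-→d4:-→d5:-→d6:-→d7:H4→d8:-→d9:-→d10:-→d11:-→d12:-→d13:-→d14:-→d15:-→d16:-→d17:-→d18:-→d19:-→d20:-→d21:-→d22:H1→d23:-→d24:H1→d25:-  best=H1
  ? 244.45.96.22  path d0:H0→d1:-→d2:-→d3:-→d4:-→d5:-→d6:-→d7:H4→d8:-→d9:-→d10:-→d11:-→d12:-→d13:-→d14:-→d15:-→d16:-→d17:-→d18:-→d19:-→d20:-→d21:-→d22:H1  best=H1
  ? 244.45.99.70  path d0:H0→d1:-→d2:-→d3:-→d4:-→d5:-→d6:-→d7:H4→d8:-→d9:-→d10:-→d11:-→d12:-→d13:-→d14:-→d15:-→d16:-→d17:-→d18:-→d19:-→d20:-→d21:-→d22:H1→d23:-→d24:H1→d25:-→d26:-→d27:-→d28:H1  best=H1
  ? 81.165.86.118  path d0:H0→d1:-→d2:-→d3:-→d4:-→d5:-→d6:-→d7:-→d8:-→d9:-→d10:-→d11:-→d12:H3  best=H3
  ? 81.160.0.106  path d0:H0→d1:-→d2:-→d3:-→d4:-→d5:-→d6:-→d7:-→d8:-→d9:-→d10:-→d11:-→d12:H3  best=H3
  add 244.45.0.0/16 -> H0 at depth 16
  add 0.0.0.0/0 -> H2 at depth 0
  ? 81.171.181.217  path d0:H2→d1:-→d2:-→d3:-→d4:-→d5:-→d6:-→d7:-→d8:-→d9:-→d10:-→d11:-→d12:H3→d13:-→d14:-→d15:-→d16:-→d17:-→d18:-→d19:-→d20:-→d21:-→d22:-→d23:-→d24:H4  best=H4

== LOOKUPS ==
["H4","H1","H4","H1","H0","H4","H0","H4","H1","H4","H1","H1","H1","H3","H3","H4"]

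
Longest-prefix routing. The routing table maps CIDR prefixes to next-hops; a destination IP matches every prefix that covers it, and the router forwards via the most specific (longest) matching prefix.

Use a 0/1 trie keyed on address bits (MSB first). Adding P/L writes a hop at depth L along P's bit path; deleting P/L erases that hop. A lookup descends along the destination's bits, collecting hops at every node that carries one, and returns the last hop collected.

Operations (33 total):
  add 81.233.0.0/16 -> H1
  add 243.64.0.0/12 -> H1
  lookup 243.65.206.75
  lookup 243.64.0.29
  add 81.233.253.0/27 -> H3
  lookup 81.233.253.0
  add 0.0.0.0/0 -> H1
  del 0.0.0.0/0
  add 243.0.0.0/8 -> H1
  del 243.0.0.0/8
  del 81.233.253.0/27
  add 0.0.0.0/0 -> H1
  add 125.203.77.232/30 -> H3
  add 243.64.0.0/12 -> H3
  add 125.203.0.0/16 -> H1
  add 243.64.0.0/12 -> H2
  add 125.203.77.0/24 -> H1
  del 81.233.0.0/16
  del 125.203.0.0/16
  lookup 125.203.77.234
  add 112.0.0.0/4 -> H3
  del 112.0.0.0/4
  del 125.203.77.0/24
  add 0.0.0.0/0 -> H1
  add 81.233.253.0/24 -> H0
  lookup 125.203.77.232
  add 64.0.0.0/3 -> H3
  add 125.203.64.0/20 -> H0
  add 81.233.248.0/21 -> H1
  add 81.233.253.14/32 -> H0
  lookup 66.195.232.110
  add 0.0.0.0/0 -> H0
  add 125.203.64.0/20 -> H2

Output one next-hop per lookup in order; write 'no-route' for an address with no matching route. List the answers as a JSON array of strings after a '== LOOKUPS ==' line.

Apply in order:
  add 81.233.0.0/16 -> H1 at depth 16
  add 243.64.0.0/12 -> H1 at depth 12
  Q 243.65.206.75: descend 111100110100 ; hops seen [H1] ; pick H1
  Q 243.64.0.29: descend 111100110100 ; hops seen [H1] ; pick H1
  add 81.233.253.0/27 -> H3 at depth 27
  Q 81.233.253.0: descend 010100011110100111111101000 ; hops seen [H1,H3] ; pick H3
  add 0.0.0.0/0 -> H1 at depth 0
  - 0.0.0.0/0 clear@0
  add 243.0.0.0/8 -> H1 at depth 8
  - 243.0.0.0/8 clear@8
  - 81.233.253.0/27 clear@27
  add 0.0.0.0/0 -> H1 at depth 0
  add 125.203.77.232/30 -> H3 at depth 30
  add 243.64.0.0/12 -> H3 at depth 12
  add 125.203.0.0/16 -> H1 at depth 16
  add 243.64.0.0/12 -> H2 at depth 12
  add 125.203.77.0/24 -> H1 at depth 24
  - 81.233.0.0/16 clear@16
  - 125.203.0.0/16 clear@16
  Q 125.203.77.234: descend 011111011100101101001101111010 ; hops seen [H1,H1,H3] ; pick H3
  add 112.0.0.0/4 -> H3 at depth 4
  - 112.0.0.0/4 clear@4
  - 125.203.77.0/24 clear@24
  add 0.0.0.0/0 -> H1 at depth 0
  add 81.233.253.0/24 -> H0 at depth 24
  Q 125.203.77.232: descend 011111011100101101001101111010 ; hops seen [H1,H3] ; pick H3
  add 64.0.0.0/3 -> H3 at depth 3
  add 125.203.64.0/20 -> H0 at depth 20
  add 81.233.248.0/21 -> H1 at depth 21
  add 81.233.253.14/32 -> H0 at depth 32
  Q 66.195.232.110: descend 010 ; hops seen [H1,H3] ; pick H3
  add 0.0.0.0/0 -> H0 at depth 0
  add 125.203.64.0/20 -> H2 at depth 20

== LOOKUPS ==
["H1","H1","H3","H3","H3","H3"]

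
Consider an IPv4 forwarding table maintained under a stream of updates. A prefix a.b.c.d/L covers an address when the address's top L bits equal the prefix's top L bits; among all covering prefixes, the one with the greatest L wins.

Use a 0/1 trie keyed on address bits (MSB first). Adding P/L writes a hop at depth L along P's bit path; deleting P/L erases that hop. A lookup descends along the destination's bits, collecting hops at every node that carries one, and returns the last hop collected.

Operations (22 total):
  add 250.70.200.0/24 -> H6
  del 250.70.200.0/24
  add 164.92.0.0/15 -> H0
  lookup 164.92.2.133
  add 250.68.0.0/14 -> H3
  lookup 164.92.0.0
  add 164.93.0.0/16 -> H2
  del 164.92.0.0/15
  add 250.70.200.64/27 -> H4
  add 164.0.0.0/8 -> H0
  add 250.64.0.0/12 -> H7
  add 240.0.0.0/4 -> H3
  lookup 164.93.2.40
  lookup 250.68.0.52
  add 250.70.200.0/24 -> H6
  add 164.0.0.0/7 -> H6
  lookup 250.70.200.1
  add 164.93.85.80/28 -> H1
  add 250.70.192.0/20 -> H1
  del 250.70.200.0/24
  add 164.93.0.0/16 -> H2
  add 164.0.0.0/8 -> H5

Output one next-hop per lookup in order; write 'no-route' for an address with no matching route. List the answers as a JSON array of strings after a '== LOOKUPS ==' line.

Apply in order:
  add 250.70.200.0/24 -> H6 at depth 24
  del 250.70.200.0/24 (clear depth 24)
  add 164.92.0.0/15 -> H0 at depth 15
  Q 164.92.2.133: descend 101001000101110 ; hops seen [H0] ; pick H0
  add 250.68.0.0/14 -> H3 at depth 14
  Q 164.92.0.0: descend 101001000101110 ; hops seen [H0] ; pick H0
  add 164.93.0.0/16 -> H2 at depth 16
  del 164.92.0.0/15 (clear depth 15)
  add 250.70.200.64/27 -> H4 at depth 27
  add 164.0.0.0/8 -> H0 at depth 8
  add 250.64.0.0/12 -> H7 at depth 12
  add 240.0.0.0/4 -> H3 at depth 4
  Q 164.93.2.40: descend 1010010001011101 ; hops seen [H0,H2] ; pick H2
  Q 250.68.0.52: descend 11111010010001 ; hops seen [H3,H7,H3] ; pick H3
  add 250.70.200.0/24 -> H6 at depth 24
  add 164.0.0.0/7 -> H6 at depth 7
  Q 250.70.200.1: descend 1111101001000110110010000 ; hops seen [H3,H7,H3,H6] ; pick H6
  add 164.93.85.80/28 -> H1 at depth 28
  add 250.70.192.0/20 -> H1 at depth 20
  del 250.70.200.0/24 (clear depth 24)
  add 164.93.0.0/16 -> H2 at depth 16
  add 164.0.0.0/8 -> H5 at depth 8

== LOOKUPS ==
["H0","H0","H2","H3","H6"]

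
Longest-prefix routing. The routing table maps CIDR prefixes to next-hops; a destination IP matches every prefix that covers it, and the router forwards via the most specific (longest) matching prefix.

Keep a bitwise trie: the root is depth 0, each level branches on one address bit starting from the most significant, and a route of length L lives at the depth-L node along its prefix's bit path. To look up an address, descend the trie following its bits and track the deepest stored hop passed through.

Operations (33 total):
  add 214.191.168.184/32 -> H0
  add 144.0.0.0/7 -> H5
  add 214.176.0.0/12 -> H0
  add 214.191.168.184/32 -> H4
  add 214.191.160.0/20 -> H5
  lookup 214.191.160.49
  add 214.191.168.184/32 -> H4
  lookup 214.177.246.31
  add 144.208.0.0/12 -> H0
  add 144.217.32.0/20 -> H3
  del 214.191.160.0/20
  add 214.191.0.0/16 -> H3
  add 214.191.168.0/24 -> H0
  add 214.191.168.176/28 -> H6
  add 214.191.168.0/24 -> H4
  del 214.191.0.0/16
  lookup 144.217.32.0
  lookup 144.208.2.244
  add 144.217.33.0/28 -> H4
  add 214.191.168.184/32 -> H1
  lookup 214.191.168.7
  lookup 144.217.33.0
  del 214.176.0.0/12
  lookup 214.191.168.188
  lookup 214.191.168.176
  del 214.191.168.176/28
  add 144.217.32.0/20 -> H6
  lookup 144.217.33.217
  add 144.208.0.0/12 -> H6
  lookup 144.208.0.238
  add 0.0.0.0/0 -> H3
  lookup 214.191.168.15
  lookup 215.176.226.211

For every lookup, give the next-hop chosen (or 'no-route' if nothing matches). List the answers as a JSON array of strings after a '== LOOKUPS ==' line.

Trace:
  + 214.191.168.184/32 (H0) depth=32
  + 144.0.0.0/7 (H5) depth=7
  + 214.176.0.0/12 (H0) depth=12
  + 214.191.168.184/32 (H4) depth=32
  + 214.191.160.0/20 (H5) depth=20
  Q 214.191.160.49: descend 11010110101111111010 ; hops seen [H0,H5] ; pick H5
  + 214.191.168.184/32 (H4) depth=32
  Q 214.177.246.31: descend 110101101011 ; hops seen [H0] ; pick H0
  + 144.208.0.0/12 (H0) depth=12
  + 144.217.32.0/20 (H3) depth=20
  del 214.191.160.0/20 (clear depth 20)
  + 214.191.0.0/16 (H3) depth=16
  + 214.191.168.0/24 (H0) depth=24
  + 214.191.168.176/28 (H6) depth=28
  + 214.191.168.0/24 (H4) depth=24
  del 214.191.0.0/16 (clear depth 16)
  Q 144.217.32.0: descend 10010000110110010010 ; hops seen [H5,H0,H3] ; pick H3
  Q 144.208.2.244: descend 100100001101 ; hops seen [H5,H0] ; pick H0
  + 144.217.33.0/28 (H4) depth=28
  + 214.191.168.184/32 (H1) depth=32
  Q 214.191.168.7: descend 110101101011111110101000 ; hops seen [H0,H4] ; pick H4
  Q 144.217.33.0: descend 1001000011011001001000010000 ; hops seen [H5,H0,H3,H4] ; pick H4
  del 214.176.0.0/12 (clear depth 12)
  Q 214.191.168.188: descend 11010110101111111010100010111 ; hops seen [H4,H6] ; pick H6
  Q 214.191.168.176: descend 1101011010111111101010001011 ; hops seen [H4,H6] ; pick H6
  del 214.191.168.176/28 (clear depth 28)
  + 144.217.32.0/20 (H6) depth=20
  Q 144.217.33.217: descend 100100001101100100100001 ; hops seen [H5,H0,H6] ; pick H6
  + 144.208.0.0/12 (H6) depth=12
  Q 144.208.0.238: descend 100100001101 ; hops seen [H5,H6] ; pick H6
  + 0.0.0.0/0 (H3) depth=0
  Q 214.191.168.15: descend 110101101011111110101000 ; hops seen [H3,H4] ; pick H4
  Q 215.176.226.211: descend 1101011 ; hops seen [H3] ; pick H3

== LOOKUPS ==
["H5","H0","H3","H0","H4","H4","H6","H6","H6","H6","H4","H3"]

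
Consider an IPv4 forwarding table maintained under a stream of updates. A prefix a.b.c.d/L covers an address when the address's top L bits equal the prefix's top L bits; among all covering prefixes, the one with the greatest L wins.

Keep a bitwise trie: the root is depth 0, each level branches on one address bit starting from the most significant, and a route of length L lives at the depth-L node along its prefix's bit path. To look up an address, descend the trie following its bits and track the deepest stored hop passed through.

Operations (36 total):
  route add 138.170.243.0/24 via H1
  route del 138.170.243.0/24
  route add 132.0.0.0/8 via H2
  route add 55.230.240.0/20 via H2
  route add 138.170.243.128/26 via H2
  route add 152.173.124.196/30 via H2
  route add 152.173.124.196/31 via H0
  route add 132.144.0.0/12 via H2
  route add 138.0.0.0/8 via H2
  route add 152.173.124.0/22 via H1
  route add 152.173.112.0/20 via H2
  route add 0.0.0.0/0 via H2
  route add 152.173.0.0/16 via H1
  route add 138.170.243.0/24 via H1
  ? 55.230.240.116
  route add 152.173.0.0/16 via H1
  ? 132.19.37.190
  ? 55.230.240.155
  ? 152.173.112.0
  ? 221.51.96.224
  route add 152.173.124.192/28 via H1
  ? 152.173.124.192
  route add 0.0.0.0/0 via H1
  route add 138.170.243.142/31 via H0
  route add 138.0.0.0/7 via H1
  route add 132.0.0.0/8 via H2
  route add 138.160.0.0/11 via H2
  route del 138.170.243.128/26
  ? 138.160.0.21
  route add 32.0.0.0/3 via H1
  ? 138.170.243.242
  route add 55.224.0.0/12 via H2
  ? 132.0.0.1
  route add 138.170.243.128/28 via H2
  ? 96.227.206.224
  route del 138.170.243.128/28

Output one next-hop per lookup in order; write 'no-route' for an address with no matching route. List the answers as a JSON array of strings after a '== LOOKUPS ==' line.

Apply in order:
  + 138.170.243.0/24 (H1) depth=24
  del 138.170.243.0/24 (clear depth 24)
  + 132.0.0.0/8 (H2) depth=8
  + 55.230.240.0/20 (H2) depth=20
  + 138.170.243.128/26 (H2) depth=26
  + 152.173.124.196/30 (H2) depth=30
  + 152.173.124.196/31 (H0) depth=31
  + 132.144.0.0/12 (H2) depth=12
  + 138.0.0.0/8 (H2) depth=8
  + 152.173.124.0/22 (H1) depth=22
  + 152.173.112.0/20 (H2) depth=20
  + 0.0.0.0/0 (H2) depth=0
  + 152.173.0.0/16 (H1) depth=16
  + 138.170.243.0/24 (H1) depth=24
  Q 55.230.240.116: descend 00110111111001101111 ; hops seen [H2,H2] ; pick H2
  + 152.173.0.0/16 (H1) depth=16
  Q 132.19.37.190: descend 10000100 ; hops seen [H2,H2] ; pick H2
  Q 55.230.240.155: descend 00110111111001101111 ; hops seen [H2,H2] ; pick H2
  Q 152.173.112.0: descend 10011000101011010111 ; hops seen [H2,H1,H2] ; pick H2
  Q 221.51.96.224: descend 1 ; hops seen [H2] ; pick H2
  + 152.173.124.192/28 (H1) depth=28
  Q 152.173.124.192: descend 10011000101011010111110011000 ; hops seen [H2,H1,H2,H1,H1] ; pick H1
  + 0.0.0.0/0 (H1) depth=0
  + 138.170.243.142/31 (H0) depth=31
  + 138.0.0.0/7 (H1) depth=7
  + 132.0.0.0/8 (H2) depth=8
  + 138.160.0.0/11 (H2) depth=11
  del 138.170.243.128/26 (clear depth 26)
  Q 138.160.0.21: descend 100010101010 ; hops seen [H1,H1,H2,H2] ; pick H2
  + 32.0.0.0/3 (H1) depth=3
  Q 138.170.243.242: descend 1000101010101010111100111 ; hops seen [H1,H1,H2,H2,H1] ; pick H1
  + 55.224.0.0/12 (H2) depth=12
  Q 132.0.0.1: descend 10000100 ; hops seen [H1,H2] ; pick H2
  + 138.170.243.128/28 (H2) depth=28
  Q 96.227.206.224: descend 0 ; hops seen [H1] ; pick H1
  del 138.170.243.128/28 (clear depth 28)

== LOOKUPS ==
["H2","H2","H2","H2","H2","H1","H2","H1","H2","H1"]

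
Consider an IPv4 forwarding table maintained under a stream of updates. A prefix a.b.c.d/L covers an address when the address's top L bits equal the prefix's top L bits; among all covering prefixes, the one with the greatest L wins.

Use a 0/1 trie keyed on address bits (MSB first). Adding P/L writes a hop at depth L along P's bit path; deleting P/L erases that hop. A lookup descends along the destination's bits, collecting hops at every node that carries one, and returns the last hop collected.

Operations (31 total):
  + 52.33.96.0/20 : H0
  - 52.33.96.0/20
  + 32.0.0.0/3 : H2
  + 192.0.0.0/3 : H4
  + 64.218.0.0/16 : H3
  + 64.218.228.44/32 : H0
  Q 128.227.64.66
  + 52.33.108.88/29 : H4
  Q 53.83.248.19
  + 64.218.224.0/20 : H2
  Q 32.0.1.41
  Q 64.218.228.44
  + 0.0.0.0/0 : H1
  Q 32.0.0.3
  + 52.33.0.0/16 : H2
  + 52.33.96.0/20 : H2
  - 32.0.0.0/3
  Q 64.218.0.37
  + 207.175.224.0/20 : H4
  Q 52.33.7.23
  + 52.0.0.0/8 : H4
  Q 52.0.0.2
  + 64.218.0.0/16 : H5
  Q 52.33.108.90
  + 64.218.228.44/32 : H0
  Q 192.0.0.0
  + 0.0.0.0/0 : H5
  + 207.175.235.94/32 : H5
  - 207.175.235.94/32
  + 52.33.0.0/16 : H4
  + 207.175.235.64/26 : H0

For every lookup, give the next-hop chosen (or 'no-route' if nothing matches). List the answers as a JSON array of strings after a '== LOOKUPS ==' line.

Apply in order:
  add 52.33.96.0/20 -> H0 at depth 20
  del 52.33.96.0/20 (clear depth 20)
  add 32.0.0.0/3 -> H2 at depth 3
  add 192.0.0.0/3 -> H4 at depth 3
  add 64.218.0.0/16 -> H3 at depth 16
  add 64.218.228.44/32 -> H0 at depth 32
  Q 128.227.64.66: descend 1 ; hops seen [∅] ; pick no-route
  add 52.33.108.88/29 -> H4 at depth 29
  Q 53.83.248.19: descend 0011010 ; hops seen [H2] ; pick H2
  add 64.218.224.0/20 -> H2 at depth 20
  Q 32.0.1.41: descend 001 ; hops seen [H2] ; pick H2
  Q 64.218.228.44: descend 01000000110110101110010000101100 ; hops seen [H3,H2,H0] ; pick H0
  add 0.0.0.0/0 -> H1 at depth 0
  Q 32.0.0.3: descend 001 ; hops seen [H1,H2] ; pick H2
  add 52.33.0.0/16 -> H2 at depth 16
  add 52.33.96.0/20 -> H2 at depth 20
  del 32.0.0.0/3 (clear depth 3)
  Q 64.218.0.37: descend 0100000011011010 ; hops seen [H1,H3] ; pick H3
  add 207.175.224.0/20 -> H4 at depth 20
  Q 52.33.7.23: descend 00110100001000010 ; hops seen [H1,H2] ; pick H2
  add 52.0.0.0/8 -> H4 at depth 8
  Q 52.0.0.2: descend 0011010000 ; hops seen [H1,H4] ; pick H4
  add 64.218.0.0/16 -> H5 at depth 16
  Q 52.33.108.90: descend 00110100001000010110110001011 ; hops seen [H1,H4,H2,H2,H4] ; pick H4
  add 64.218.228.44/32 -> H0 at depth 32
  Q 192.0.0.0: descend 1100 ; hops seen [H1,H4] ; pick H4
  add 0.0.0.0/0 -> H5 at depth 0
  add 207.175.235.94/32 -> H5 at depth 32
  del 207.175.235.94/32 (clear depth 32)
  add 52.33.0.0/16 -> H4 at depth 16
  add 207.175.235.64/26 -> H0 at depth 26

== LOOKUPS ==
["no-route","H2","H2","H0","H2","H3","H2","H4","H4","H4"]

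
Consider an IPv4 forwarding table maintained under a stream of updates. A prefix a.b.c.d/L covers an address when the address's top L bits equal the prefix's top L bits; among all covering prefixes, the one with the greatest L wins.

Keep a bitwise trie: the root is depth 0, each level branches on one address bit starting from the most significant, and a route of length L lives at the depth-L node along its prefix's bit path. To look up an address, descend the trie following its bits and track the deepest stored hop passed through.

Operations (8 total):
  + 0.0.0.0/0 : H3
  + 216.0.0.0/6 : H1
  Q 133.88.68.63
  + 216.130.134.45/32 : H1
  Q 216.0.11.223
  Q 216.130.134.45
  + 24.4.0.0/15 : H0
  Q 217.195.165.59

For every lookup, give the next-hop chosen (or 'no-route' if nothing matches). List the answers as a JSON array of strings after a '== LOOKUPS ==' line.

Trace:
  + 0.0.0.0/0 (H3) depth=0
  + 216.0.0.0/6 (H1) depth=6
  Q 133.88.68.63: descend 1 ; hops seen [H3] ; pick H3
  + 216.130.134.45/32 (H1) depth=32
  Q 216.0.11.223: descend 11011000 ; hops seen [H3,H1] ; pick H1
  Q 216.130.134.45: descend 11011000100000101000011000101101 ; hops seen [H3,H1,H1] ; pick H1
  + 24.4.0.0/15 (H0) depth=15
  Q 217.195.165.59: descend 1101100 ; hops seen [H3,H1] ; pick H1

== LOOKUPS ==
["H3","H1","H1","H1"]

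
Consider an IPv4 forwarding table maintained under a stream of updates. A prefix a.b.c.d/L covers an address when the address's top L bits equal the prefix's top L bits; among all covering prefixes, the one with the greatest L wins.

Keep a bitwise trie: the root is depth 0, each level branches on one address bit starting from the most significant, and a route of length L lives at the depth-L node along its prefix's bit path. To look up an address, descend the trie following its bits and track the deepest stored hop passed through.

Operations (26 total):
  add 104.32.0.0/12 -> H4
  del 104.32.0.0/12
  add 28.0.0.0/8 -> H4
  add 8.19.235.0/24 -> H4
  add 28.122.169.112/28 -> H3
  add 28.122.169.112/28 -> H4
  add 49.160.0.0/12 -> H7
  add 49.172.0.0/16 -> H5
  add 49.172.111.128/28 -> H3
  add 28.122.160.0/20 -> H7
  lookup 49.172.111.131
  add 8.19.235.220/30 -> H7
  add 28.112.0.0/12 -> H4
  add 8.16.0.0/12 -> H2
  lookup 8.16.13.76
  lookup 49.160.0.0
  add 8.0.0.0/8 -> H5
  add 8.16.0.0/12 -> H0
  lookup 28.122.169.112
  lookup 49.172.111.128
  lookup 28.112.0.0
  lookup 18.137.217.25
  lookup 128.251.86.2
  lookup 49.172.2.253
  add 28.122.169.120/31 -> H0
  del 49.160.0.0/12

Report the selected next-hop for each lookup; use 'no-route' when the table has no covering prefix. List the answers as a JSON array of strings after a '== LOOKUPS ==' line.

Apply in order:
  add 104.32.0.0/12 -> H4 at depth 12
  del 104.32.0.0/12 (clear depth 12)
  add 28.0.0.0/8 -> H4 at depth 8
  add 8.19.235.0/24 -> H4 at depth 24
  add 28.122.169.112/28 -> H3 at depth 28
  add 28.122.169.112/28 -> H4 at depth 28
  add 49.160.0.0/12 -> H7 at depth 12
  add 49.172.0.0/16 -> H5 at depth 16
  add 49.172.111.128/28 -> H3 at depth 28
  add 28.122.160.0/20 -> H7 at depth 20
  Q 49.172.111.131: descend 0011000110101100011011111000 ; hops seen [H7,H5,H3] ; pick H3
  add 8.19.235.220/30 -> H7 at depth 30
  add 28.112.0.0/12 -> H4 at depth 12
  add 8.16.0.0/12 -> H2 at depth 12
  Q 8.16.13.76: descend 00001000000100 ; hops seen [H2] ; pick H2
  Q 49.160.0.0: descend 001100011010 ; hops seen [H7] ; pick H7
  add 8.0.0.0/8 -> H5 at depth 8
  add 8.16.0.0/12 -> H0 at depth 12
  Q 28.122.169.112: descend 0001110001111010101010010111 ; hops seen [H4,H4,H7,H4] ; pick H4
  Q 49.172.111.128: descend 0011000110101100011011111000 ; hops seen [H7,H5,H3] ; pick H3
  Q 28.112.0.0: descend 000111000111 ; hops seen [H4,H4] ; pick H4
  Q 18.137.217.25: descend 0001 ; hops seen [∅] ; pick no-route
  Q 128.251.86.2: descend ε ; hops seen [∅] ; pick no-route
  Q 49.172.2.253: descend 00110001101011000 ; hops seen [H7,H5] ; pick H5
  add 28.122.169.120/31 -> H0 at depth 31
  del 49.160.0.0/12 (clear depth 12)

== LOOKUPS ==
["H3","H2","H7","H4","H3","H4","no-route","no-route","H5"]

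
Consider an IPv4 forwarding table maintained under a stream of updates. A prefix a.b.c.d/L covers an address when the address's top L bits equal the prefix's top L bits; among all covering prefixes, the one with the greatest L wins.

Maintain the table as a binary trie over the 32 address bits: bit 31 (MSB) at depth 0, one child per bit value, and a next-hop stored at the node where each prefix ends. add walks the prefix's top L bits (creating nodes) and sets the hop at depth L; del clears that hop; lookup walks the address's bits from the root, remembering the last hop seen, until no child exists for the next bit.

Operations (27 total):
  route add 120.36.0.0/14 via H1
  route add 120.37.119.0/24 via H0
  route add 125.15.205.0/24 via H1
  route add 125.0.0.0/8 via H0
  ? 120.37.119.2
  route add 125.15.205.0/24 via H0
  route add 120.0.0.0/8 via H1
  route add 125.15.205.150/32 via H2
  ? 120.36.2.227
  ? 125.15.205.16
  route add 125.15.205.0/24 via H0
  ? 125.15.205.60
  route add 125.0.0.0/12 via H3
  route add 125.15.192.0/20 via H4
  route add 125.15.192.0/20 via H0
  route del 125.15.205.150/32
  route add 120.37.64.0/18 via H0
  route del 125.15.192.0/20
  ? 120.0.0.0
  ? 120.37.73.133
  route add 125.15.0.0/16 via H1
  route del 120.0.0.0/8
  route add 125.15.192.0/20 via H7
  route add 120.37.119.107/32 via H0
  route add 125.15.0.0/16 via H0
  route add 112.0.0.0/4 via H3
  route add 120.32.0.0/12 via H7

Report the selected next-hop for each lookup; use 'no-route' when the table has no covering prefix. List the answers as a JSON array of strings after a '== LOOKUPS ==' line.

Process each operation:
  + 120.36.0.0/14 (H1) depth=14
  + 120.37.119.0/24 (H0) depth=24
  + 125.15.205.0/24 (H1) depth=24
  + 125.0.0.0/8 (H0) depth=8
  lookup 120.37.119.2: bits 011110000010010101110111 walk d0:-→d1:-→d2:-→d3:-→d4:-→d5:-→d6:-→d7:-→d8:-→d9:-→d10:-→d11:-→d12:-→d13:-→d14:H1→d15:-→d16:-→d17:-→d18:-→d19:-→d20:-→d21:-→d22:-→d23:-→d24:H0 -> H0
  + 125.15.205.0/24 (H0) depth=24
  + 120.0.0.0/8 (H1) depth=8
  + 125.15.205.150/32 (H2) depth=32
  lookup 120.36.2.227: bits 011110000010010 walk d0:-→d1:-→d2:-→d3:-→d4:-→d5:-→d6:-→d7:-→d8:H1→d9:-→d10:-→d11:-→d12:-→d13:-→d14:H1→d15:- -> H1
  lookup 125.15.205.16: bits 011111010000111111001101 walk d0:-→d1:-→d2:-→d3:-→d4:-→d5:-→d6:-→d7:-→d8:H0→d9:-→d10:-→d11:-→d12:-→d13:-→d14:-→d15:-→d16:-→d17:-→d18:-→d19:-→d20:-→d21:-→d22:-→d23:-→d24:H0 -> H0
  + 125.15.205.0/24 (H0) depth=24
  lookup 125.15.205.60: bits 011111010000111111001101 walk d0:-→d1:-→d2:-→d3:-→d4:-→d5:-→d6:-→d7:-→d8:H0→d9:-→d10:-→d11:-→d12:-→d13:-→d14:-→d15:-→d16:-→d17:-→d18:-→d19:-→d20:-→d21:-→d22:-→d23:-→d24:H0 -> H0
  + 125.0.0.0/12 (H3) depth=12
  + 125.15.192.0/20 (H4) depth=20
  + 125.15.192.0/20 (H0) depth=20
  del 125.15.205.150/32 (clear depth 32)
  + 120.37.64.0/18 (H0) depth=18
  del 125.15.192.0/20 (clear depth 20)
  lookup 120.0.0.0: bits 0111100000 walk d0:-→d1:-→d2:-→d3:-→d4:-→d5:-→d6:-→d7:-→d8:H1→d9:-→d10:- -> H1
  lookup 120.37.73.133: bits 011110000010010101 walk d0:-→d1:-→d2:-→d3:-→d4:-→d5:-→d6:-→d7:-→d8:H1→d9:-→d10:-→d11:-→d12:-→d13:-→d14:H1→d15:-→d16:-→d17:-→d18:H0 -> H0
  + 125.15.0.0/16 (H1) depth=16
  del 120.0.0.0/8 (clear depth 8)
  + 125.15.192.0/20 (H7) depth=20
  + 120.37.119.107/32 (H0) depth=32
  + 125.15.0.0/16 (H0) depth=16
  + 112.0.0.0/4 (H3) depth=4
  + 120.32.0.0/12 (H7) depth=12

== LOOKUPS ==
["H0","H1","H0","H0","H1","H0"]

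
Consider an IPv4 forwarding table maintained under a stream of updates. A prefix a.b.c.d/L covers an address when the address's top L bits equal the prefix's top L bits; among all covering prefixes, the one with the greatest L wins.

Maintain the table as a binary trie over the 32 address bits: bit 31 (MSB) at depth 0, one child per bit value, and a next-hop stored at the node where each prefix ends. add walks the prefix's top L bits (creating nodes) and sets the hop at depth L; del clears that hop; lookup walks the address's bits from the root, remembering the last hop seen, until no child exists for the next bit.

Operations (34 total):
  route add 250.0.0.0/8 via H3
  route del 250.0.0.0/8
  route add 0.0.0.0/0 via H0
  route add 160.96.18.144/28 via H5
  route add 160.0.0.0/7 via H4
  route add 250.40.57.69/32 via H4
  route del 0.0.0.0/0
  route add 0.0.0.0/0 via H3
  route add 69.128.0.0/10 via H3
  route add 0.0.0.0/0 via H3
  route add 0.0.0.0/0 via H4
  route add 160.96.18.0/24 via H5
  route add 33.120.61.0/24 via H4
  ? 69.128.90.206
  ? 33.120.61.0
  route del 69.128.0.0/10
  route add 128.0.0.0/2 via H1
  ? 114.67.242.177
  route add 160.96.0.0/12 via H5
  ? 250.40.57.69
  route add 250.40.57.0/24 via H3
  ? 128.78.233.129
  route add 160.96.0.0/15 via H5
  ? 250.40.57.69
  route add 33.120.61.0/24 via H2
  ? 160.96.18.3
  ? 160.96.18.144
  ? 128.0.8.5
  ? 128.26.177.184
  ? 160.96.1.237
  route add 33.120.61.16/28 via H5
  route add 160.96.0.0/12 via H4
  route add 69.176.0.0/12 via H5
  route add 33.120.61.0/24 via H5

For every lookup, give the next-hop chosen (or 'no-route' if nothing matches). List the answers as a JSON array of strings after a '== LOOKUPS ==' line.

Process each operation:
  add 250.0.0.0/8 -> H3 at depth 8
  del 250.0.0.0/8 (clear depth 8)
  add 0.0.0.0/0 -> H0 at depth 0
  add 160.96.18.144/28 -> H5 at depth 28
  add 160.0.0.0/7 -> H4 at depth 7
  add 250.40.57.69/32 -> H4 at depth 32
  del 0.0.0.0/0 (clear depth 0)
  add 0.0.0.0/0 -> H3 at depth 0
  add 69.128.0.0/10 -> H3 at depth 10
  add 0.0.0.0/0 -> H3 at depth 0
  add 0.0.0.0/0 -> H4 at depth 0
  add 160.96.18.0/24 -> H5 at depth 24
  add 33.120.61.0/24 -> H4 at depth 24
  ? 69.128.90.206  path d0:H4→d1:-→d2:-→d3:-→d4:-→d5:-→d6:-→d7:-→d8:-→d9:-→d10:H3  best=H3
  ? 33.120.61.0  path d0:H4→d1:-→d2:-→d3:-→d4:-→d5:-→d6:-→d7:-→d8:-→d9:-→d10:-→d11:-→d12:-→d13:-→d14:-→d15:-→d16:-→d17:-→d18:-→d19:-→d20:-→d21:-→d22:-→d23:-→d24:H4  best=H4
  del 69.128.0.0/10 (clear depth 10)
  add 128.0.0.0/2 -> H1 at depth 2
  ? 114.67.242.177  path d0:H4→d1:-→d2:-  best=H4
  add 160.96.0.0/12 -> H5 at depth 12
  ? 250.40.57.69  path d0:H4→d1:-→d2:-→d3:-→d4:-→d5:-→d6:-→d7:-→d8:-→d9:-→d10:-→d11:-→d12:-→d13:-→d14:-→d15:-→d16:-→d17:-→d18:-→d19:-→d20:-→d21:-→d22:-→d23:-→d24:-→d25:-→d26:-→d27:-→d28:-→d29:-→d30:-→d31:-→d32:H4  best=H4
  add 250.40.57.0/24 -> H3 at depth 24
  ? 128.78.233.129  path d0:H4→d1:-→d2:H1  best=H1
  add 160.96.0.0/15 -> H5 at depth 15
  ? 250.40.57.69  path d0:H4→d1:-→d2:-→d3:-→d4:-→d5:-→d6:-→d7:-→d8:-→d9:-→d10:-→d11:-→d12:-→d13:-→d14:-→d15:-→d16:-→d17:-→d18:-→d19:-→d20:-→d21:-→d22:-→d23:-→d24:H3→d25:-→d26:-→d27:-→d28:-→d29:-→d30:-→d31:-→d32:H4  best=H4
  add 33.120.61.0/24 -> H2 at depth 24
  ? 160.96.18.3  path d0:H4→d1:-→d2:H1→d3:-→d4:-→d5:-→d6:-→d7:H4→d8:-→d9:-→d10:-→d11:-→d12:H5→d13:-→d14:-→d15:H5→d16:-→d17:-→d18:-→d19:-→d20:-→d21:-→d22:-→d23:-→d24:H5  best=H5
  ? 160.96.18.144  path d0:H4→d1:-→d2:H1→d3:-→d4:-→d5:-→d6:-→d7:H4→d8:-→d9:-→d10:-→d11:-→d12:H5→d13:-→d14:-→d15:H5→d16:-→d17:-→d18:-→d19:-→d20:-→d21:-→d22:-→d23:-→d24:H5→d25:-→d26:-→d27:-→d28:H5  best=H5
  ? 128.0.8.5  path d0:H4→d1:-→d2:H1  best=H1
  ? 128.26.177.184  path d0:H4→d1:-→d2:H1  best=H1
  ? 160.96.1.237  path d0:H4→d1:-→d2:H1→d3:-→d4:-→d5:-→d6:-→d7:H4→d8:-→d9:-→d10:-→d11:-→d12:H5→d13:-→d14:-→d15:H5→d16:-→d17:-→d18:-→d19:-  best=H5
  add 33.120.61.16/28 -> H5 at depth 28
  add 160.96.0.0/12 -> H4 at depth 12
  add 69.176.0.0/12 -> H5 at depth 12
  add 33.120.61.0/24 -> H5 at depth 24

== LOOKUPS ==
["H3","H4","H4","H4","H1","H4","H5","H5","H1","H1","H5"]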